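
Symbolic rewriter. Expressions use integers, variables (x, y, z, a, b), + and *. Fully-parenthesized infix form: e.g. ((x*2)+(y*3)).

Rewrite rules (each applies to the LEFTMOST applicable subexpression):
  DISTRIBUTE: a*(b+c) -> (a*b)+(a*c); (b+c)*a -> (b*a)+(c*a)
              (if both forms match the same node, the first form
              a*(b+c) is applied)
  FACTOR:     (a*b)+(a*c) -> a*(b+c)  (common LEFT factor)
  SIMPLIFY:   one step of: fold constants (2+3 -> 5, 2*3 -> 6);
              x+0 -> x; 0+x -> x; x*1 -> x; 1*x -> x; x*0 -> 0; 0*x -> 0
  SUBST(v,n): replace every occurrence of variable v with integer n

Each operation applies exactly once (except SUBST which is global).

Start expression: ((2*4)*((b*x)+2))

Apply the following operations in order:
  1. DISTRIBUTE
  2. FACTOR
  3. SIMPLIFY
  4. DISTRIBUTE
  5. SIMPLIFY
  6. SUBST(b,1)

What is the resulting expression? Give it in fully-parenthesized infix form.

Answer: ((8*(1*x))+16)

Derivation:
Start: ((2*4)*((b*x)+2))
Apply DISTRIBUTE at root (target: ((2*4)*((b*x)+2))): ((2*4)*((b*x)+2)) -> (((2*4)*(b*x))+((2*4)*2))
Apply FACTOR at root (target: (((2*4)*(b*x))+((2*4)*2))): (((2*4)*(b*x))+((2*4)*2)) -> ((2*4)*((b*x)+2))
Apply SIMPLIFY at L (target: (2*4)): ((2*4)*((b*x)+2)) -> (8*((b*x)+2))
Apply DISTRIBUTE at root (target: (8*((b*x)+2))): (8*((b*x)+2)) -> ((8*(b*x))+(8*2))
Apply SIMPLIFY at R (target: (8*2)): ((8*(b*x))+(8*2)) -> ((8*(b*x))+16)
Apply SUBST(b,1): ((8*(b*x))+16) -> ((8*(1*x))+16)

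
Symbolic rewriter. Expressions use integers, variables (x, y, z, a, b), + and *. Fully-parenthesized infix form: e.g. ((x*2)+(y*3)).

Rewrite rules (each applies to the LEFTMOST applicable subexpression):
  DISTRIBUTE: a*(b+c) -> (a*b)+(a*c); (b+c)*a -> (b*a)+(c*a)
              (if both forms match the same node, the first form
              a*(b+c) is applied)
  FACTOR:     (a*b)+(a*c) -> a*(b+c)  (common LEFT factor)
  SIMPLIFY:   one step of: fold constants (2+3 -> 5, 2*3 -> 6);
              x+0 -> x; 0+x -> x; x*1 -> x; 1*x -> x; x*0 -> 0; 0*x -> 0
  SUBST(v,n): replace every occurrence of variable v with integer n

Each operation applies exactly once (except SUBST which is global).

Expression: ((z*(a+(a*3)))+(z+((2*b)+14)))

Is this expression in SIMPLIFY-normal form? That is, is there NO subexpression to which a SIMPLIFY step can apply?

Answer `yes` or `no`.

Answer: yes

Derivation:
Expression: ((z*(a+(a*3)))+(z+((2*b)+14)))
Scanning for simplifiable subexpressions (pre-order)...
  at root: ((z*(a+(a*3)))+(z+((2*b)+14))) (not simplifiable)
  at L: (z*(a+(a*3))) (not simplifiable)
  at LR: (a+(a*3)) (not simplifiable)
  at LRR: (a*3) (not simplifiable)
  at R: (z+((2*b)+14)) (not simplifiable)
  at RR: ((2*b)+14) (not simplifiable)
  at RRL: (2*b) (not simplifiable)
Result: no simplifiable subexpression found -> normal form.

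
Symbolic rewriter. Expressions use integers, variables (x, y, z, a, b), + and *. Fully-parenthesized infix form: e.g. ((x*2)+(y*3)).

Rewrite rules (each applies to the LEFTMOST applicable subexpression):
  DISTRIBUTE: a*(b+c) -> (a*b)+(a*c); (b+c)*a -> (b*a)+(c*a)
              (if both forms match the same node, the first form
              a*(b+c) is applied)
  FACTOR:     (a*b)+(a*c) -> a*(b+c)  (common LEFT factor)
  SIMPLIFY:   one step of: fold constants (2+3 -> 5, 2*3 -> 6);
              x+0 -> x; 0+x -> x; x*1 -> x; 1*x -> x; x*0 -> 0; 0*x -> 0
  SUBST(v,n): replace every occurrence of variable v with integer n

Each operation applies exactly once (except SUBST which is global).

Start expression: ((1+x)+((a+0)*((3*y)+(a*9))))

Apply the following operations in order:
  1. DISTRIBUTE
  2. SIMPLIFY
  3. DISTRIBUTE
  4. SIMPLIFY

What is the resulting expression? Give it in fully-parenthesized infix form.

Answer: ((1+x)+((a*(3*y))+((a*(a*9))+0)))

Derivation:
Start: ((1+x)+((a+0)*((3*y)+(a*9))))
Apply DISTRIBUTE at R (target: ((a+0)*((3*y)+(a*9)))): ((1+x)+((a+0)*((3*y)+(a*9)))) -> ((1+x)+(((a+0)*(3*y))+((a+0)*(a*9))))
Apply SIMPLIFY at RLL (target: (a+0)): ((1+x)+(((a+0)*(3*y))+((a+0)*(a*9)))) -> ((1+x)+((a*(3*y))+((a+0)*(a*9))))
Apply DISTRIBUTE at RR (target: ((a+0)*(a*9))): ((1+x)+((a*(3*y))+((a+0)*(a*9)))) -> ((1+x)+((a*(3*y))+((a*(a*9))+(0*(a*9)))))
Apply SIMPLIFY at RRR (target: (0*(a*9))): ((1+x)+((a*(3*y))+((a*(a*9))+(0*(a*9))))) -> ((1+x)+((a*(3*y))+((a*(a*9))+0)))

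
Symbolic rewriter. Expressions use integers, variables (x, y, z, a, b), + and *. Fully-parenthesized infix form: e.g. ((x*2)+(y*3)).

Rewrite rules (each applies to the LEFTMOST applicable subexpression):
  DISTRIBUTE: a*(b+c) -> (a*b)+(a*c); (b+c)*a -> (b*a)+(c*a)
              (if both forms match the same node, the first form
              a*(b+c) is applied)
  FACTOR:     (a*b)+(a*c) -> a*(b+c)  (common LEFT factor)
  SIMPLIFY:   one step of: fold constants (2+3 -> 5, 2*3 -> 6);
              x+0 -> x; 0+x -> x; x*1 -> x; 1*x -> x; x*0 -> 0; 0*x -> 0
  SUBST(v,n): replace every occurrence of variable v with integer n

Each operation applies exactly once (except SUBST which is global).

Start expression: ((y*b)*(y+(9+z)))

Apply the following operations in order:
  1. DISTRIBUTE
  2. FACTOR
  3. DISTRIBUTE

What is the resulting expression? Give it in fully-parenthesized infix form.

Start: ((y*b)*(y+(9+z)))
Apply DISTRIBUTE at root (target: ((y*b)*(y+(9+z)))): ((y*b)*(y+(9+z))) -> (((y*b)*y)+((y*b)*(9+z)))
Apply FACTOR at root (target: (((y*b)*y)+((y*b)*(9+z)))): (((y*b)*y)+((y*b)*(9+z))) -> ((y*b)*(y+(9+z)))
Apply DISTRIBUTE at root (target: ((y*b)*(y+(9+z)))): ((y*b)*(y+(9+z))) -> (((y*b)*y)+((y*b)*(9+z)))

Answer: (((y*b)*y)+((y*b)*(9+z)))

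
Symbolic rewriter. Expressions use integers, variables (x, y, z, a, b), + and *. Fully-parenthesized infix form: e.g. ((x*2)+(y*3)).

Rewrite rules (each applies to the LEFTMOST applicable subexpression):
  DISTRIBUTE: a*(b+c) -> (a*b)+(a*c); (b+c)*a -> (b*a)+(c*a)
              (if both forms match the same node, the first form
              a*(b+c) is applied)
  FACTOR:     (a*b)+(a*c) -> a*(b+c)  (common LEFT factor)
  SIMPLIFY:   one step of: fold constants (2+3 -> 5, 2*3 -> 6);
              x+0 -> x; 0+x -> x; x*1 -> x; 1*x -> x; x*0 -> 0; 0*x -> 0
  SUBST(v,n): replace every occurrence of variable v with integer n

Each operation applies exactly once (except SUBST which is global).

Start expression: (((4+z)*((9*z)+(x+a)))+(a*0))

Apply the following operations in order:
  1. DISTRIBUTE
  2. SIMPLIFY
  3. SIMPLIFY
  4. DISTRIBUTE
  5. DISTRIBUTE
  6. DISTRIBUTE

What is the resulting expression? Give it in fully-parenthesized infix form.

Start: (((4+z)*((9*z)+(x+a)))+(a*0))
Apply DISTRIBUTE at L (target: ((4+z)*((9*z)+(x+a)))): (((4+z)*((9*z)+(x+a)))+(a*0)) -> ((((4+z)*(9*z))+((4+z)*(x+a)))+(a*0))
Apply SIMPLIFY at R (target: (a*0)): ((((4+z)*(9*z))+((4+z)*(x+a)))+(a*0)) -> ((((4+z)*(9*z))+((4+z)*(x+a)))+0)
Apply SIMPLIFY at root (target: ((((4+z)*(9*z))+((4+z)*(x+a)))+0)): ((((4+z)*(9*z))+((4+z)*(x+a)))+0) -> (((4+z)*(9*z))+((4+z)*(x+a)))
Apply DISTRIBUTE at L (target: ((4+z)*(9*z))): (((4+z)*(9*z))+((4+z)*(x+a))) -> (((4*(9*z))+(z*(9*z)))+((4+z)*(x+a)))
Apply DISTRIBUTE at R (target: ((4+z)*(x+a))): (((4*(9*z))+(z*(9*z)))+((4+z)*(x+a))) -> (((4*(9*z))+(z*(9*z)))+(((4+z)*x)+((4+z)*a)))
Apply DISTRIBUTE at RL (target: ((4+z)*x)): (((4*(9*z))+(z*(9*z)))+(((4+z)*x)+((4+z)*a))) -> (((4*(9*z))+(z*(9*z)))+(((4*x)+(z*x))+((4+z)*a)))

Answer: (((4*(9*z))+(z*(9*z)))+(((4*x)+(z*x))+((4+z)*a)))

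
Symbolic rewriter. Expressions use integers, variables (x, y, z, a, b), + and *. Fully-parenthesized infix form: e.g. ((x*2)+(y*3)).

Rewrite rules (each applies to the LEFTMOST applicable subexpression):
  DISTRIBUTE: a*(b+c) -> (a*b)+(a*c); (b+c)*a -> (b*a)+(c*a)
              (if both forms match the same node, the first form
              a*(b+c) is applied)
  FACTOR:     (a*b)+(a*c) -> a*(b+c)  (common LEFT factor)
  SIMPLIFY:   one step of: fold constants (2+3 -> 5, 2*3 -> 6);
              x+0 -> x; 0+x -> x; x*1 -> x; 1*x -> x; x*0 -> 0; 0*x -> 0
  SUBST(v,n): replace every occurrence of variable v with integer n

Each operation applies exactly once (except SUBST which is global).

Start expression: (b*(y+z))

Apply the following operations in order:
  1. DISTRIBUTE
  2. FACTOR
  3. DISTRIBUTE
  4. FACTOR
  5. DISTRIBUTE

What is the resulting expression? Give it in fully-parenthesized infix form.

Answer: ((b*y)+(b*z))

Derivation:
Start: (b*(y+z))
Apply DISTRIBUTE at root (target: (b*(y+z))): (b*(y+z)) -> ((b*y)+(b*z))
Apply FACTOR at root (target: ((b*y)+(b*z))): ((b*y)+(b*z)) -> (b*(y+z))
Apply DISTRIBUTE at root (target: (b*(y+z))): (b*(y+z)) -> ((b*y)+(b*z))
Apply FACTOR at root (target: ((b*y)+(b*z))): ((b*y)+(b*z)) -> (b*(y+z))
Apply DISTRIBUTE at root (target: (b*(y+z))): (b*(y+z)) -> ((b*y)+(b*z))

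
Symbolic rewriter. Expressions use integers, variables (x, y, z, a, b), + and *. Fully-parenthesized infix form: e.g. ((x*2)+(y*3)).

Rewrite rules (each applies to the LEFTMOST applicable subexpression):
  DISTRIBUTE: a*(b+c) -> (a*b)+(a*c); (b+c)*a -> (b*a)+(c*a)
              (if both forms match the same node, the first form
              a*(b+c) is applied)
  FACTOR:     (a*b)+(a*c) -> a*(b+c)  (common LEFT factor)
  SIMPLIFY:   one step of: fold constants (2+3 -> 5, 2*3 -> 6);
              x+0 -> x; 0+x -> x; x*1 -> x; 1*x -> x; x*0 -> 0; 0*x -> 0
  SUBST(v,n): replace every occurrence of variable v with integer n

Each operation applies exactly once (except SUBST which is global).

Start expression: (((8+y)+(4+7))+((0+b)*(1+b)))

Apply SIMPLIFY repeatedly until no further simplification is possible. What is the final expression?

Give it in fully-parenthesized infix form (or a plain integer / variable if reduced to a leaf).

Answer: (((8+y)+11)+(b*(1+b)))

Derivation:
Start: (((8+y)+(4+7))+((0+b)*(1+b)))
Step 1: at LR: (4+7) -> 11; overall: (((8+y)+(4+7))+((0+b)*(1+b))) -> (((8+y)+11)+((0+b)*(1+b)))
Step 2: at RL: (0+b) -> b; overall: (((8+y)+11)+((0+b)*(1+b))) -> (((8+y)+11)+(b*(1+b)))
Fixed point: (((8+y)+11)+(b*(1+b)))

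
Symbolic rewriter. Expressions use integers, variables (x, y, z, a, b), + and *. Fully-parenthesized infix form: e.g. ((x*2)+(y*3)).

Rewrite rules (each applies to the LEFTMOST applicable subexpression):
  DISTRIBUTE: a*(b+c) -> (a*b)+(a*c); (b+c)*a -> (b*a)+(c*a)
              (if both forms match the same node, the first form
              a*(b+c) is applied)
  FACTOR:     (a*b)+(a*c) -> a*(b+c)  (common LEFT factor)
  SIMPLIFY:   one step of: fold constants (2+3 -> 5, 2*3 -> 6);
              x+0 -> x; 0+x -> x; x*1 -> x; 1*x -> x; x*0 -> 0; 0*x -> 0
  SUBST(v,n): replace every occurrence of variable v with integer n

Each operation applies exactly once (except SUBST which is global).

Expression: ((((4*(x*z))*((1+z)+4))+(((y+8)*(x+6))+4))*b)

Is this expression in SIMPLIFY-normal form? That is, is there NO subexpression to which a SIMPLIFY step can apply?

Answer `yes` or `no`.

Expression: ((((4*(x*z))*((1+z)+4))+(((y+8)*(x+6))+4))*b)
Scanning for simplifiable subexpressions (pre-order)...
  at root: ((((4*(x*z))*((1+z)+4))+(((y+8)*(x+6))+4))*b) (not simplifiable)
  at L: (((4*(x*z))*((1+z)+4))+(((y+8)*(x+6))+4)) (not simplifiable)
  at LL: ((4*(x*z))*((1+z)+4)) (not simplifiable)
  at LLL: (4*(x*z)) (not simplifiable)
  at LLLR: (x*z) (not simplifiable)
  at LLR: ((1+z)+4) (not simplifiable)
  at LLRL: (1+z) (not simplifiable)
  at LR: (((y+8)*(x+6))+4) (not simplifiable)
  at LRL: ((y+8)*(x+6)) (not simplifiable)
  at LRLL: (y+8) (not simplifiable)
  at LRLR: (x+6) (not simplifiable)
Result: no simplifiable subexpression found -> normal form.

Answer: yes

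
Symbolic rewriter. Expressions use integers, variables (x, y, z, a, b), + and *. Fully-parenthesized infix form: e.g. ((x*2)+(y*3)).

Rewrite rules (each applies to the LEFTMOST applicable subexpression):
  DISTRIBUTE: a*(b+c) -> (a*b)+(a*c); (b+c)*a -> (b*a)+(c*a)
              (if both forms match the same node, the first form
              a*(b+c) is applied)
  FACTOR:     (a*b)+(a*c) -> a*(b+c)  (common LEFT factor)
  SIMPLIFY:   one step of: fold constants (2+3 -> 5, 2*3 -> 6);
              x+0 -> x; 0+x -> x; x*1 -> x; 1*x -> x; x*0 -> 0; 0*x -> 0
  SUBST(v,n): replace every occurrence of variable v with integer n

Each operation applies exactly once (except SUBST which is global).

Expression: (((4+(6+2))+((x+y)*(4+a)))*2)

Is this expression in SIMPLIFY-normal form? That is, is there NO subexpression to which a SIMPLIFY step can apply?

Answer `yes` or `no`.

Expression: (((4+(6+2))+((x+y)*(4+a)))*2)
Scanning for simplifiable subexpressions (pre-order)...
  at root: (((4+(6+2))+((x+y)*(4+a)))*2) (not simplifiable)
  at L: ((4+(6+2))+((x+y)*(4+a))) (not simplifiable)
  at LL: (4+(6+2)) (not simplifiable)
  at LLR: (6+2) (SIMPLIFIABLE)
  at LR: ((x+y)*(4+a)) (not simplifiable)
  at LRL: (x+y) (not simplifiable)
  at LRR: (4+a) (not simplifiable)
Found simplifiable subexpr at path LLR: (6+2)
One SIMPLIFY step would give: (((4+8)+((x+y)*(4+a)))*2)
-> NOT in normal form.

Answer: no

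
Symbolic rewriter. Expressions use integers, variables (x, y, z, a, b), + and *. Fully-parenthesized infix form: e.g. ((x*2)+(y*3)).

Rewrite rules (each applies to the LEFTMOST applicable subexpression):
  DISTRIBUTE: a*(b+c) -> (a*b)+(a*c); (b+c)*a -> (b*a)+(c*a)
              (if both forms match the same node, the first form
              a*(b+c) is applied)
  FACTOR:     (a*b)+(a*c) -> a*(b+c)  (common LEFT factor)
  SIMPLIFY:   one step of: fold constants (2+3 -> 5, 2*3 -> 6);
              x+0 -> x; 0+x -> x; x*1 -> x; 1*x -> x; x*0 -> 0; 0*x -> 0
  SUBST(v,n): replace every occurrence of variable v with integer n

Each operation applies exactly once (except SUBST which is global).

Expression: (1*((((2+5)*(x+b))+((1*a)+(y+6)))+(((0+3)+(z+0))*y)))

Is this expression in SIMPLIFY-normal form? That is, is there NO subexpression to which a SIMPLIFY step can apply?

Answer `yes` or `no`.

Expression: (1*((((2+5)*(x+b))+((1*a)+(y+6)))+(((0+3)+(z+0))*y)))
Scanning for simplifiable subexpressions (pre-order)...
  at root: (1*((((2+5)*(x+b))+((1*a)+(y+6)))+(((0+3)+(z+0))*y))) (SIMPLIFIABLE)
  at R: ((((2+5)*(x+b))+((1*a)+(y+6)))+(((0+3)+(z+0))*y)) (not simplifiable)
  at RL: (((2+5)*(x+b))+((1*a)+(y+6))) (not simplifiable)
  at RLL: ((2+5)*(x+b)) (not simplifiable)
  at RLLL: (2+5) (SIMPLIFIABLE)
  at RLLR: (x+b) (not simplifiable)
  at RLR: ((1*a)+(y+6)) (not simplifiable)
  at RLRL: (1*a) (SIMPLIFIABLE)
  at RLRR: (y+6) (not simplifiable)
  at RR: (((0+3)+(z+0))*y) (not simplifiable)
  at RRL: ((0+3)+(z+0)) (not simplifiable)
  at RRLL: (0+3) (SIMPLIFIABLE)
  at RRLR: (z+0) (SIMPLIFIABLE)
Found simplifiable subexpr at path root: (1*((((2+5)*(x+b))+((1*a)+(y+6)))+(((0+3)+(z+0))*y)))
One SIMPLIFY step would give: ((((2+5)*(x+b))+((1*a)+(y+6)))+(((0+3)+(z+0))*y))
-> NOT in normal form.

Answer: no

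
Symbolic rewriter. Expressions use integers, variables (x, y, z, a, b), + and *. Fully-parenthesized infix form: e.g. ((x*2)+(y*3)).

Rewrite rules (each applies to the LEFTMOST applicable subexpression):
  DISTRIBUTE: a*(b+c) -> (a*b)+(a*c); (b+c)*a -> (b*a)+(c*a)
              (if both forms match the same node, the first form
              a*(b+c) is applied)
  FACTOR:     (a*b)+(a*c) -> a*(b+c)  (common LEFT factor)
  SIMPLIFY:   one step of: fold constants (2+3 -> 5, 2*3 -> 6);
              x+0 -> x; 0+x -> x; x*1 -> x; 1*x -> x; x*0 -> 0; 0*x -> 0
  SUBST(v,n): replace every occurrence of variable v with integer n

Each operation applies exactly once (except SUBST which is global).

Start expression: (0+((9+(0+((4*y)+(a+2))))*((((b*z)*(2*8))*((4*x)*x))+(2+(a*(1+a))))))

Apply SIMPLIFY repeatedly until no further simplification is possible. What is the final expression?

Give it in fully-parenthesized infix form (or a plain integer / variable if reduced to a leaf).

Start: (0+((9+(0+((4*y)+(a+2))))*((((b*z)*(2*8))*((4*x)*x))+(2+(a*(1+a))))))
Step 1: at root: (0+((9+(0+((4*y)+(a+2))))*((((b*z)*(2*8))*((4*x)*x))+(2+(a*(1+a)))))) -> ((9+(0+((4*y)+(a+2))))*((((b*z)*(2*8))*((4*x)*x))+(2+(a*(1+a))))); overall: (0+((9+(0+((4*y)+(a+2))))*((((b*z)*(2*8))*((4*x)*x))+(2+(a*(1+a)))))) -> ((9+(0+((4*y)+(a+2))))*((((b*z)*(2*8))*((4*x)*x))+(2+(a*(1+a)))))
Step 2: at LR: (0+((4*y)+(a+2))) -> ((4*y)+(a+2)); overall: ((9+(0+((4*y)+(a+2))))*((((b*z)*(2*8))*((4*x)*x))+(2+(a*(1+a))))) -> ((9+((4*y)+(a+2)))*((((b*z)*(2*8))*((4*x)*x))+(2+(a*(1+a)))))
Step 3: at RLLR: (2*8) -> 16; overall: ((9+((4*y)+(a+2)))*((((b*z)*(2*8))*((4*x)*x))+(2+(a*(1+a))))) -> ((9+((4*y)+(a+2)))*((((b*z)*16)*((4*x)*x))+(2+(a*(1+a)))))
Fixed point: ((9+((4*y)+(a+2)))*((((b*z)*16)*((4*x)*x))+(2+(a*(1+a)))))

Answer: ((9+((4*y)+(a+2)))*((((b*z)*16)*((4*x)*x))+(2+(a*(1+a)))))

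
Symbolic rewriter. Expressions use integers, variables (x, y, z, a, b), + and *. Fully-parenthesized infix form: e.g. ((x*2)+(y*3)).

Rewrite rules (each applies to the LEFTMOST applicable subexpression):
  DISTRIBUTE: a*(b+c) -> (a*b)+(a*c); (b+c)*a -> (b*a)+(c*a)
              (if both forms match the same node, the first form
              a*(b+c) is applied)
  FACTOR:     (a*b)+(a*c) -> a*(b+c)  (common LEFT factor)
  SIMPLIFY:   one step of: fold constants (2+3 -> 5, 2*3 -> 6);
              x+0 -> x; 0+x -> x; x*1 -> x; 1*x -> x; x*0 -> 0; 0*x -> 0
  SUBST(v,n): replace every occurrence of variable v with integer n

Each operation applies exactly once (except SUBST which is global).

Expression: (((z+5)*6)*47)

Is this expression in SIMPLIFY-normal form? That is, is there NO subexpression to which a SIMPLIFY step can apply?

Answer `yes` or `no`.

Expression: (((z+5)*6)*47)
Scanning for simplifiable subexpressions (pre-order)...
  at root: (((z+5)*6)*47) (not simplifiable)
  at L: ((z+5)*6) (not simplifiable)
  at LL: (z+5) (not simplifiable)
Result: no simplifiable subexpression found -> normal form.

Answer: yes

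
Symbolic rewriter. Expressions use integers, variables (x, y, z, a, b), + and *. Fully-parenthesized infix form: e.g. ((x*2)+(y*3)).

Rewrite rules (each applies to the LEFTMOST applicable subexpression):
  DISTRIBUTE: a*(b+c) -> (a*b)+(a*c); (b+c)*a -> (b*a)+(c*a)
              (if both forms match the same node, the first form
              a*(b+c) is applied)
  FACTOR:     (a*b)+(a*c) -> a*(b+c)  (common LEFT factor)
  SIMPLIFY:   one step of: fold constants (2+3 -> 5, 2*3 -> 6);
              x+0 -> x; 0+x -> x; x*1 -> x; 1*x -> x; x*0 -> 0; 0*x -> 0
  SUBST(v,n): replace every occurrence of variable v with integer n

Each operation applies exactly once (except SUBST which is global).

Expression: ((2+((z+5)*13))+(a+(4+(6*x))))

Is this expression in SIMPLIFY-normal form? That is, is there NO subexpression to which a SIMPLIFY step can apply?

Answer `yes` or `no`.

Expression: ((2+((z+5)*13))+(a+(4+(6*x))))
Scanning for simplifiable subexpressions (pre-order)...
  at root: ((2+((z+5)*13))+(a+(4+(6*x)))) (not simplifiable)
  at L: (2+((z+5)*13)) (not simplifiable)
  at LR: ((z+5)*13) (not simplifiable)
  at LRL: (z+5) (not simplifiable)
  at R: (a+(4+(6*x))) (not simplifiable)
  at RR: (4+(6*x)) (not simplifiable)
  at RRR: (6*x) (not simplifiable)
Result: no simplifiable subexpression found -> normal form.

Answer: yes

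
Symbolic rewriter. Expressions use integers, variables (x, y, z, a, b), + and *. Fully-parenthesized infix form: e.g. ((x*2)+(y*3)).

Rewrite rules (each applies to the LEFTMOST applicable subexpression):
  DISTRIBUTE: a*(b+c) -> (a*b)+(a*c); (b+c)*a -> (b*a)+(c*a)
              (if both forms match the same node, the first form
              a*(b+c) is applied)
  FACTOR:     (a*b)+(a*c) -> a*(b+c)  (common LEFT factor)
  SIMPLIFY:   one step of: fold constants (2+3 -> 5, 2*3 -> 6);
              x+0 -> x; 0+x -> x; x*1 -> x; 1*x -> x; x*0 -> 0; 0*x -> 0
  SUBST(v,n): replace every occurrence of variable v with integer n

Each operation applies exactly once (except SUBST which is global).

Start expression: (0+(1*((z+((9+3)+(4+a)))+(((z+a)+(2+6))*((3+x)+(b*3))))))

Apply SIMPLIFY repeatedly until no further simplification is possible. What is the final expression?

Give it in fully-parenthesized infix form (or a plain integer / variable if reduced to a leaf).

Answer: ((z+(12+(4+a)))+(((z+a)+8)*((3+x)+(b*3))))

Derivation:
Start: (0+(1*((z+((9+3)+(4+a)))+(((z+a)+(2+6))*((3+x)+(b*3))))))
Step 1: at root: (0+(1*((z+((9+3)+(4+a)))+(((z+a)+(2+6))*((3+x)+(b*3)))))) -> (1*((z+((9+3)+(4+a)))+(((z+a)+(2+6))*((3+x)+(b*3))))); overall: (0+(1*((z+((9+3)+(4+a)))+(((z+a)+(2+6))*((3+x)+(b*3)))))) -> (1*((z+((9+3)+(4+a)))+(((z+a)+(2+6))*((3+x)+(b*3)))))
Step 2: at root: (1*((z+((9+3)+(4+a)))+(((z+a)+(2+6))*((3+x)+(b*3))))) -> ((z+((9+3)+(4+a)))+(((z+a)+(2+6))*((3+x)+(b*3)))); overall: (1*((z+((9+3)+(4+a)))+(((z+a)+(2+6))*((3+x)+(b*3))))) -> ((z+((9+3)+(4+a)))+(((z+a)+(2+6))*((3+x)+(b*3))))
Step 3: at LRL: (9+3) -> 12; overall: ((z+((9+3)+(4+a)))+(((z+a)+(2+6))*((3+x)+(b*3)))) -> ((z+(12+(4+a)))+(((z+a)+(2+6))*((3+x)+(b*3))))
Step 4: at RLR: (2+6) -> 8; overall: ((z+(12+(4+a)))+(((z+a)+(2+6))*((3+x)+(b*3)))) -> ((z+(12+(4+a)))+(((z+a)+8)*((3+x)+(b*3))))
Fixed point: ((z+(12+(4+a)))+(((z+a)+8)*((3+x)+(b*3))))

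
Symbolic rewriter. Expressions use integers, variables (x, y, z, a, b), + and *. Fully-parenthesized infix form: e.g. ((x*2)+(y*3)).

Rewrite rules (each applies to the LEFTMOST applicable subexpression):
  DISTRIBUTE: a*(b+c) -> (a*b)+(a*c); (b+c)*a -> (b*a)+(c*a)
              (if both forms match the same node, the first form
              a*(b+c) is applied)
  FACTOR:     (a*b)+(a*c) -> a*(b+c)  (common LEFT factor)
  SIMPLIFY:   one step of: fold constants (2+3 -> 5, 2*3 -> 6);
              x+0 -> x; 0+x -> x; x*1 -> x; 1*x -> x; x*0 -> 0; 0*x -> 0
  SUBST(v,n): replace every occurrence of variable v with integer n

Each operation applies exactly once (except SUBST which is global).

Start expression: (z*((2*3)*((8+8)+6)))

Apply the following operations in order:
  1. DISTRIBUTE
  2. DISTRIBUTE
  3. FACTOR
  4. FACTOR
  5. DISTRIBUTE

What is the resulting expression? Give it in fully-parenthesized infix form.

Answer: (z*(((2*3)*(8+8))+((2*3)*6)))

Derivation:
Start: (z*((2*3)*((8+8)+6)))
Apply DISTRIBUTE at R (target: ((2*3)*((8+8)+6))): (z*((2*3)*((8+8)+6))) -> (z*(((2*3)*(8+8))+((2*3)*6)))
Apply DISTRIBUTE at root (target: (z*(((2*3)*(8+8))+((2*3)*6)))): (z*(((2*3)*(8+8))+((2*3)*6))) -> ((z*((2*3)*(8+8)))+(z*((2*3)*6)))
Apply FACTOR at root (target: ((z*((2*3)*(8+8)))+(z*((2*3)*6)))): ((z*((2*3)*(8+8)))+(z*((2*3)*6))) -> (z*(((2*3)*(8+8))+((2*3)*6)))
Apply FACTOR at R (target: (((2*3)*(8+8))+((2*3)*6))): (z*(((2*3)*(8+8))+((2*3)*6))) -> (z*((2*3)*((8+8)+6)))
Apply DISTRIBUTE at R (target: ((2*3)*((8+8)+6))): (z*((2*3)*((8+8)+6))) -> (z*(((2*3)*(8+8))+((2*3)*6)))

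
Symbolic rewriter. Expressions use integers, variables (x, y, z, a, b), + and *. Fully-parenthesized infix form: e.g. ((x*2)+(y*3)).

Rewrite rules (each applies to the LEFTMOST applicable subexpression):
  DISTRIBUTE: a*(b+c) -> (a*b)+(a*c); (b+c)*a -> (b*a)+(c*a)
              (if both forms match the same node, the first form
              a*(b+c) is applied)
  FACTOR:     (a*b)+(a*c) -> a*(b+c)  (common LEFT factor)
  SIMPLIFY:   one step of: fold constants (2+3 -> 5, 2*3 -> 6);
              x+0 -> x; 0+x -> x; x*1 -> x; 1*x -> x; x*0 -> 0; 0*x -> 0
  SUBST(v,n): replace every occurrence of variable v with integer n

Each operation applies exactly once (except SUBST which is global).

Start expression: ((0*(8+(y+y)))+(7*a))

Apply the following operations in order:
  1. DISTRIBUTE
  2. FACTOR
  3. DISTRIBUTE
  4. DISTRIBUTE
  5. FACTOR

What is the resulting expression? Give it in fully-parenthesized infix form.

Start: ((0*(8+(y+y)))+(7*a))
Apply DISTRIBUTE at L (target: (0*(8+(y+y)))): ((0*(8+(y+y)))+(7*a)) -> (((0*8)+(0*(y+y)))+(7*a))
Apply FACTOR at L (target: ((0*8)+(0*(y+y)))): (((0*8)+(0*(y+y)))+(7*a)) -> ((0*(8+(y+y)))+(7*a))
Apply DISTRIBUTE at L (target: (0*(8+(y+y)))): ((0*(8+(y+y)))+(7*a)) -> (((0*8)+(0*(y+y)))+(7*a))
Apply DISTRIBUTE at LR (target: (0*(y+y))): (((0*8)+(0*(y+y)))+(7*a)) -> (((0*8)+((0*y)+(0*y)))+(7*a))
Apply FACTOR at LR (target: ((0*y)+(0*y))): (((0*8)+((0*y)+(0*y)))+(7*a)) -> (((0*8)+(0*(y+y)))+(7*a))

Answer: (((0*8)+(0*(y+y)))+(7*a))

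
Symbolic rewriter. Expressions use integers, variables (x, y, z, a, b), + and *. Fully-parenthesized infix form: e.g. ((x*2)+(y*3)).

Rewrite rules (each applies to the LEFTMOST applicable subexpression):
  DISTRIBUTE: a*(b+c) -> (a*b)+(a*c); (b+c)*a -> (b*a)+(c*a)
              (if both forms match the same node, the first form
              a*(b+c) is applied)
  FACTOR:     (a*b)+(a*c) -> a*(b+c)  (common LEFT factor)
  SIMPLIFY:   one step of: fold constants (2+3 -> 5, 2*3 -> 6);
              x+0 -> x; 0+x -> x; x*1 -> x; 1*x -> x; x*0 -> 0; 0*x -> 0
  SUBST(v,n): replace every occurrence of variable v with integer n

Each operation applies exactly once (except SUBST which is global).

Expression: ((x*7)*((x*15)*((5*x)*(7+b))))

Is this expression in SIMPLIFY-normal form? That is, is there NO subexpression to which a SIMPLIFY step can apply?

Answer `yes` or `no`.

Answer: yes

Derivation:
Expression: ((x*7)*((x*15)*((5*x)*(7+b))))
Scanning for simplifiable subexpressions (pre-order)...
  at root: ((x*7)*((x*15)*((5*x)*(7+b)))) (not simplifiable)
  at L: (x*7) (not simplifiable)
  at R: ((x*15)*((5*x)*(7+b))) (not simplifiable)
  at RL: (x*15) (not simplifiable)
  at RR: ((5*x)*(7+b)) (not simplifiable)
  at RRL: (5*x) (not simplifiable)
  at RRR: (7+b) (not simplifiable)
Result: no simplifiable subexpression found -> normal form.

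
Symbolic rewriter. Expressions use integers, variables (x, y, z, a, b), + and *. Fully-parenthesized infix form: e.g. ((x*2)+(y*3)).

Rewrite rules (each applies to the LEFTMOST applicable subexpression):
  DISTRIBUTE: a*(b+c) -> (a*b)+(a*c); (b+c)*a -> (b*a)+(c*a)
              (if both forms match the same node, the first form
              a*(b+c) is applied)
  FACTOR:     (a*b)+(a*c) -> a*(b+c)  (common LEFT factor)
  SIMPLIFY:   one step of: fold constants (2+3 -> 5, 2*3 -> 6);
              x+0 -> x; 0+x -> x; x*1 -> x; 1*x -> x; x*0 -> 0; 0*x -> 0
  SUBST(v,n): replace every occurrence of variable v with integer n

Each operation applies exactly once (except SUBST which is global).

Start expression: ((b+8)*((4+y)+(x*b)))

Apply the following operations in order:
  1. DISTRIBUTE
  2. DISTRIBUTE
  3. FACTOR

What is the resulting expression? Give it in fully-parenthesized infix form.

Answer: (((b+8)*(4+y))+((b+8)*(x*b)))

Derivation:
Start: ((b+8)*((4+y)+(x*b)))
Apply DISTRIBUTE at root (target: ((b+8)*((4+y)+(x*b)))): ((b+8)*((4+y)+(x*b))) -> (((b+8)*(4+y))+((b+8)*(x*b)))
Apply DISTRIBUTE at L (target: ((b+8)*(4+y))): (((b+8)*(4+y))+((b+8)*(x*b))) -> ((((b+8)*4)+((b+8)*y))+((b+8)*(x*b)))
Apply FACTOR at L (target: (((b+8)*4)+((b+8)*y))): ((((b+8)*4)+((b+8)*y))+((b+8)*(x*b))) -> (((b+8)*(4+y))+((b+8)*(x*b)))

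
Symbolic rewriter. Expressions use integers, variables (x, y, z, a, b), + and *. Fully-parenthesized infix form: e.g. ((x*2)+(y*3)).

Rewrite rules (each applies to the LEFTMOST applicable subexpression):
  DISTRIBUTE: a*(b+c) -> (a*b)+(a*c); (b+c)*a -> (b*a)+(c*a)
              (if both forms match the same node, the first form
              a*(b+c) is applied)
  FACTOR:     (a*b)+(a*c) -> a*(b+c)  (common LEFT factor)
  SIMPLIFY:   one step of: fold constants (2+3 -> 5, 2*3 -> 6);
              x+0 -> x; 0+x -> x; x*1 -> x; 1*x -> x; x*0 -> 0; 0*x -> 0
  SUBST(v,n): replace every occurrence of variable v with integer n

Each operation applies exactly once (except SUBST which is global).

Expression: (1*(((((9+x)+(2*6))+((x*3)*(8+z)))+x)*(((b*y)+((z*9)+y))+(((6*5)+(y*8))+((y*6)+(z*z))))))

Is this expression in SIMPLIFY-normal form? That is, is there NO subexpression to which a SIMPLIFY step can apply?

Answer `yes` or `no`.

Answer: no

Derivation:
Expression: (1*(((((9+x)+(2*6))+((x*3)*(8+z)))+x)*(((b*y)+((z*9)+y))+(((6*5)+(y*8))+((y*6)+(z*z))))))
Scanning for simplifiable subexpressions (pre-order)...
  at root: (1*(((((9+x)+(2*6))+((x*3)*(8+z)))+x)*(((b*y)+((z*9)+y))+(((6*5)+(y*8))+((y*6)+(z*z)))))) (SIMPLIFIABLE)
  at R: (((((9+x)+(2*6))+((x*3)*(8+z)))+x)*(((b*y)+((z*9)+y))+(((6*5)+(y*8))+((y*6)+(z*z))))) (not simplifiable)
  at RL: ((((9+x)+(2*6))+((x*3)*(8+z)))+x) (not simplifiable)
  at RLL: (((9+x)+(2*6))+((x*3)*(8+z))) (not simplifiable)
  at RLLL: ((9+x)+(2*6)) (not simplifiable)
  at RLLLL: (9+x) (not simplifiable)
  at RLLLR: (2*6) (SIMPLIFIABLE)
  at RLLR: ((x*3)*(8+z)) (not simplifiable)
  at RLLRL: (x*3) (not simplifiable)
  at RLLRR: (8+z) (not simplifiable)
  at RR: (((b*y)+((z*9)+y))+(((6*5)+(y*8))+((y*6)+(z*z)))) (not simplifiable)
  at RRL: ((b*y)+((z*9)+y)) (not simplifiable)
  at RRLL: (b*y) (not simplifiable)
  at RRLR: ((z*9)+y) (not simplifiable)
  at RRLRL: (z*9) (not simplifiable)
  at RRR: (((6*5)+(y*8))+((y*6)+(z*z))) (not simplifiable)
  at RRRL: ((6*5)+(y*8)) (not simplifiable)
  at RRRLL: (6*5) (SIMPLIFIABLE)
  at RRRLR: (y*8) (not simplifiable)
  at RRRR: ((y*6)+(z*z)) (not simplifiable)
  at RRRRL: (y*6) (not simplifiable)
  at RRRRR: (z*z) (not simplifiable)
Found simplifiable subexpr at path root: (1*(((((9+x)+(2*6))+((x*3)*(8+z)))+x)*(((b*y)+((z*9)+y))+(((6*5)+(y*8))+((y*6)+(z*z))))))
One SIMPLIFY step would give: (((((9+x)+(2*6))+((x*3)*(8+z)))+x)*(((b*y)+((z*9)+y))+(((6*5)+(y*8))+((y*6)+(z*z)))))
-> NOT in normal form.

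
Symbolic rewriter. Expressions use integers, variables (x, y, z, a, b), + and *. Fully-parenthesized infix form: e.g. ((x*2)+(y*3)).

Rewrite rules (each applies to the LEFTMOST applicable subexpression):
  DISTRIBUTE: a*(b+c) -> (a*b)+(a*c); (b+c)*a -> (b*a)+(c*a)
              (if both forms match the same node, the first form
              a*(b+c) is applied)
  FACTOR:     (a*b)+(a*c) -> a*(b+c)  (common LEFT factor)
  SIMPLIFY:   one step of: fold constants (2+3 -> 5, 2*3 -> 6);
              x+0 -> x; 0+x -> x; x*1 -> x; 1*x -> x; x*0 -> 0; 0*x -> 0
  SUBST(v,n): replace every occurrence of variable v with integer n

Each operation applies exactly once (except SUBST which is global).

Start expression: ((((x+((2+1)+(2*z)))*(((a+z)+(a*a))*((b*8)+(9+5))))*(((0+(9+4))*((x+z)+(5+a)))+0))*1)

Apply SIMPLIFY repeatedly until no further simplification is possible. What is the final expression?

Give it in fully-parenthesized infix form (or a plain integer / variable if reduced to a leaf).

Start: ((((x+((2+1)+(2*z)))*(((a+z)+(a*a))*((b*8)+(9+5))))*(((0+(9+4))*((x+z)+(5+a)))+0))*1)
Step 1: at root: ((((x+((2+1)+(2*z)))*(((a+z)+(a*a))*((b*8)+(9+5))))*(((0+(9+4))*((x+z)+(5+a)))+0))*1) -> (((x+((2+1)+(2*z)))*(((a+z)+(a*a))*((b*8)+(9+5))))*(((0+(9+4))*((x+z)+(5+a)))+0)); overall: ((((x+((2+1)+(2*z)))*(((a+z)+(a*a))*((b*8)+(9+5))))*(((0+(9+4))*((x+z)+(5+a)))+0))*1) -> (((x+((2+1)+(2*z)))*(((a+z)+(a*a))*((b*8)+(9+5))))*(((0+(9+4))*((x+z)+(5+a)))+0))
Step 2: at LLRL: (2+1) -> 3; overall: (((x+((2+1)+(2*z)))*(((a+z)+(a*a))*((b*8)+(9+5))))*(((0+(9+4))*((x+z)+(5+a)))+0)) -> (((x+(3+(2*z)))*(((a+z)+(a*a))*((b*8)+(9+5))))*(((0+(9+4))*((x+z)+(5+a)))+0))
Step 3: at LRRR: (9+5) -> 14; overall: (((x+(3+(2*z)))*(((a+z)+(a*a))*((b*8)+(9+5))))*(((0+(9+4))*((x+z)+(5+a)))+0)) -> (((x+(3+(2*z)))*(((a+z)+(a*a))*((b*8)+14)))*(((0+(9+4))*((x+z)+(5+a)))+0))
Step 4: at R: (((0+(9+4))*((x+z)+(5+a)))+0) -> ((0+(9+4))*((x+z)+(5+a))); overall: (((x+(3+(2*z)))*(((a+z)+(a*a))*((b*8)+14)))*(((0+(9+4))*((x+z)+(5+a)))+0)) -> (((x+(3+(2*z)))*(((a+z)+(a*a))*((b*8)+14)))*((0+(9+4))*((x+z)+(5+a))))
Step 5: at RL: (0+(9+4)) -> (9+4); overall: (((x+(3+(2*z)))*(((a+z)+(a*a))*((b*8)+14)))*((0+(9+4))*((x+z)+(5+a)))) -> (((x+(3+(2*z)))*(((a+z)+(a*a))*((b*8)+14)))*((9+4)*((x+z)+(5+a))))
Step 6: at RL: (9+4) -> 13; overall: (((x+(3+(2*z)))*(((a+z)+(a*a))*((b*8)+14)))*((9+4)*((x+z)+(5+a)))) -> (((x+(3+(2*z)))*(((a+z)+(a*a))*((b*8)+14)))*(13*((x+z)+(5+a))))
Fixed point: (((x+(3+(2*z)))*(((a+z)+(a*a))*((b*8)+14)))*(13*((x+z)+(5+a))))

Answer: (((x+(3+(2*z)))*(((a+z)+(a*a))*((b*8)+14)))*(13*((x+z)+(5+a))))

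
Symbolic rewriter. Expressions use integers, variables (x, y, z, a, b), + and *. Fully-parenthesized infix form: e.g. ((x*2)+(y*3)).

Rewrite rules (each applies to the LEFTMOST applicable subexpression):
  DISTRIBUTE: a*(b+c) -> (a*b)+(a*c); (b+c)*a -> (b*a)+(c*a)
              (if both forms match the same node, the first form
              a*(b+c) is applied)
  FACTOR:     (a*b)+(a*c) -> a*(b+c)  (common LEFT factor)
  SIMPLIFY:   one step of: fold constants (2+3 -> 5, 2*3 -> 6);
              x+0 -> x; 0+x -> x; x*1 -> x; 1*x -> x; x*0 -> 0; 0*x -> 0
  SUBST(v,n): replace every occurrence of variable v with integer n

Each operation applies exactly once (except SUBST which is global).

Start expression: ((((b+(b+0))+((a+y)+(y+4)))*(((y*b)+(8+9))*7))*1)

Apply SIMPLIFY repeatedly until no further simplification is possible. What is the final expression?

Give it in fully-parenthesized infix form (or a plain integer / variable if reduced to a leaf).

Answer: (((b+b)+((a+y)+(y+4)))*(((y*b)+17)*7))

Derivation:
Start: ((((b+(b+0))+((a+y)+(y+4)))*(((y*b)+(8+9))*7))*1)
Step 1: at root: ((((b+(b+0))+((a+y)+(y+4)))*(((y*b)+(8+9))*7))*1) -> (((b+(b+0))+((a+y)+(y+4)))*(((y*b)+(8+9))*7)); overall: ((((b+(b+0))+((a+y)+(y+4)))*(((y*b)+(8+9))*7))*1) -> (((b+(b+0))+((a+y)+(y+4)))*(((y*b)+(8+9))*7))
Step 2: at LLR: (b+0) -> b; overall: (((b+(b+0))+((a+y)+(y+4)))*(((y*b)+(8+9))*7)) -> (((b+b)+((a+y)+(y+4)))*(((y*b)+(8+9))*7))
Step 3: at RLR: (8+9) -> 17; overall: (((b+b)+((a+y)+(y+4)))*(((y*b)+(8+9))*7)) -> (((b+b)+((a+y)+(y+4)))*(((y*b)+17)*7))
Fixed point: (((b+b)+((a+y)+(y+4)))*(((y*b)+17)*7))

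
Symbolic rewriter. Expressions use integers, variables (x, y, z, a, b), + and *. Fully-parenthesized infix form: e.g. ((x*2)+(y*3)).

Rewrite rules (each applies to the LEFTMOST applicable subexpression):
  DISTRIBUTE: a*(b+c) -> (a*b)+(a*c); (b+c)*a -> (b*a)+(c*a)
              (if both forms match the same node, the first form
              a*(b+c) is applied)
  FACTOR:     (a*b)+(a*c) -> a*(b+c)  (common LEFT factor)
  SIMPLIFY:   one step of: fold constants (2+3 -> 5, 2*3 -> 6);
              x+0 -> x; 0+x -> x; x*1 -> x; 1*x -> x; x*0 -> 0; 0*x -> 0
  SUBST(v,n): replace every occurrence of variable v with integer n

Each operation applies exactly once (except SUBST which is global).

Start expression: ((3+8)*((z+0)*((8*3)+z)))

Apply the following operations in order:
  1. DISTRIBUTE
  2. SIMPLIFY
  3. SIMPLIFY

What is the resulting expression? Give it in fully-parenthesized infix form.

Start: ((3+8)*((z+0)*((8*3)+z)))
Apply DISTRIBUTE at root (target: ((3+8)*((z+0)*((8*3)+z)))): ((3+8)*((z+0)*((8*3)+z))) -> ((3*((z+0)*((8*3)+z)))+(8*((z+0)*((8*3)+z))))
Apply SIMPLIFY at LRL (target: (z+0)): ((3*((z+0)*((8*3)+z)))+(8*((z+0)*((8*3)+z)))) -> ((3*(z*((8*3)+z)))+(8*((z+0)*((8*3)+z))))
Apply SIMPLIFY at LRRL (target: (8*3)): ((3*(z*((8*3)+z)))+(8*((z+0)*((8*3)+z)))) -> ((3*(z*(24+z)))+(8*((z+0)*((8*3)+z))))

Answer: ((3*(z*(24+z)))+(8*((z+0)*((8*3)+z))))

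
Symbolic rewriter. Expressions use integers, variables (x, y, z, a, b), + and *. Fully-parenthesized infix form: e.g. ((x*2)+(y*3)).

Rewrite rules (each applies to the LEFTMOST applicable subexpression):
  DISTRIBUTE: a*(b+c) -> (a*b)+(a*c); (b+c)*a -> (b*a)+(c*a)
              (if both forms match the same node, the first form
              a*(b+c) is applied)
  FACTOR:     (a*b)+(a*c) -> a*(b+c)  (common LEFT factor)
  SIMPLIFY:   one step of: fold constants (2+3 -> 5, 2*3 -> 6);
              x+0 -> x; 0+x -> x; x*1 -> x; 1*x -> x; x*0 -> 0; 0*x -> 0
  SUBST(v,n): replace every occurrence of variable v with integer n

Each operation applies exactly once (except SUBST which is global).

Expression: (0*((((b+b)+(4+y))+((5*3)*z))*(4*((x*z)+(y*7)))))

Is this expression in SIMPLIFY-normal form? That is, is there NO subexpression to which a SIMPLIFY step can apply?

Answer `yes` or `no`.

Expression: (0*((((b+b)+(4+y))+((5*3)*z))*(4*((x*z)+(y*7)))))
Scanning for simplifiable subexpressions (pre-order)...
  at root: (0*((((b+b)+(4+y))+((5*3)*z))*(4*((x*z)+(y*7))))) (SIMPLIFIABLE)
  at R: ((((b+b)+(4+y))+((5*3)*z))*(4*((x*z)+(y*7)))) (not simplifiable)
  at RL: (((b+b)+(4+y))+((5*3)*z)) (not simplifiable)
  at RLL: ((b+b)+(4+y)) (not simplifiable)
  at RLLL: (b+b) (not simplifiable)
  at RLLR: (4+y) (not simplifiable)
  at RLR: ((5*3)*z) (not simplifiable)
  at RLRL: (5*3) (SIMPLIFIABLE)
  at RR: (4*((x*z)+(y*7))) (not simplifiable)
  at RRR: ((x*z)+(y*7)) (not simplifiable)
  at RRRL: (x*z) (not simplifiable)
  at RRRR: (y*7) (not simplifiable)
Found simplifiable subexpr at path root: (0*((((b+b)+(4+y))+((5*3)*z))*(4*((x*z)+(y*7)))))
One SIMPLIFY step would give: 0
-> NOT in normal form.

Answer: no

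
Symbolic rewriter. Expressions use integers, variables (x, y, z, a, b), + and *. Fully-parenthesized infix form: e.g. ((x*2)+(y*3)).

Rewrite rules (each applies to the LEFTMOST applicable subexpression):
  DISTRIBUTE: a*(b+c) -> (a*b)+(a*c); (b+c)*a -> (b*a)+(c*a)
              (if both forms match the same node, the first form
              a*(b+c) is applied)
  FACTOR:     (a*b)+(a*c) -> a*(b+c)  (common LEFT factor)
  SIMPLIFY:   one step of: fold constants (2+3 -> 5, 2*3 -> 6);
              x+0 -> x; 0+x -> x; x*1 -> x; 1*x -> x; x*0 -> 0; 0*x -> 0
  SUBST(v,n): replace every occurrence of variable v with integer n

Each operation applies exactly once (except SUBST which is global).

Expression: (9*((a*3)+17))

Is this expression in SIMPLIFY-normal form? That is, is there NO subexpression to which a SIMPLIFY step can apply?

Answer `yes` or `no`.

Expression: (9*((a*3)+17))
Scanning for simplifiable subexpressions (pre-order)...
  at root: (9*((a*3)+17)) (not simplifiable)
  at R: ((a*3)+17) (not simplifiable)
  at RL: (a*3) (not simplifiable)
Result: no simplifiable subexpression found -> normal form.

Answer: yes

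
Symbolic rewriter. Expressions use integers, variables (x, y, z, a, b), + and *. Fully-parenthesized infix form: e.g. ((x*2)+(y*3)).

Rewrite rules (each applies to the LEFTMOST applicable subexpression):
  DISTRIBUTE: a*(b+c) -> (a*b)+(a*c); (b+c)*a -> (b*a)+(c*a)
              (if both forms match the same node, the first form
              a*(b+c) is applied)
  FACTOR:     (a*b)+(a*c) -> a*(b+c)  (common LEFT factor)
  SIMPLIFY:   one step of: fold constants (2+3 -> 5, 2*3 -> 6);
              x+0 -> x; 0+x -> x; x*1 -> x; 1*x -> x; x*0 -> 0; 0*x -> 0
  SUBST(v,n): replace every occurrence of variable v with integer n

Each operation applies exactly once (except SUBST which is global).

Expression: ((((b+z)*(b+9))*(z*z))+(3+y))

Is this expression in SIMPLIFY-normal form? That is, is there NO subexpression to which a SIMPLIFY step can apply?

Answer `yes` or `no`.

Answer: yes

Derivation:
Expression: ((((b+z)*(b+9))*(z*z))+(3+y))
Scanning for simplifiable subexpressions (pre-order)...
  at root: ((((b+z)*(b+9))*(z*z))+(3+y)) (not simplifiable)
  at L: (((b+z)*(b+9))*(z*z)) (not simplifiable)
  at LL: ((b+z)*(b+9)) (not simplifiable)
  at LLL: (b+z) (not simplifiable)
  at LLR: (b+9) (not simplifiable)
  at LR: (z*z) (not simplifiable)
  at R: (3+y) (not simplifiable)
Result: no simplifiable subexpression found -> normal form.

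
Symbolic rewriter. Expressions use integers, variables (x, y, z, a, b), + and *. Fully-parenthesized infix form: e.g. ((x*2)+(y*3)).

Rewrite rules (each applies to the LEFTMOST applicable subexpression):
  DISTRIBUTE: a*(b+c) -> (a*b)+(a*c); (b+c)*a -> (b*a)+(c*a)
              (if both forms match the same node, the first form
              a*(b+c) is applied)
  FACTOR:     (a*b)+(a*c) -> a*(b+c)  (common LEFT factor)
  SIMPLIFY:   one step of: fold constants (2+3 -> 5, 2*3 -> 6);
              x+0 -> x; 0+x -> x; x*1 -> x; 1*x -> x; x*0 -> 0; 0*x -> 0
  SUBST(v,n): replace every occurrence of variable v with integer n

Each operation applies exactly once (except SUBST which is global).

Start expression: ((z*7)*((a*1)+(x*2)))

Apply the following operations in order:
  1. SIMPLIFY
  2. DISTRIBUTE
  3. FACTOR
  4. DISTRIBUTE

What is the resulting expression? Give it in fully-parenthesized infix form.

Start: ((z*7)*((a*1)+(x*2)))
Apply SIMPLIFY at RL (target: (a*1)): ((z*7)*((a*1)+(x*2))) -> ((z*7)*(a+(x*2)))
Apply DISTRIBUTE at root (target: ((z*7)*(a+(x*2)))): ((z*7)*(a+(x*2))) -> (((z*7)*a)+((z*7)*(x*2)))
Apply FACTOR at root (target: (((z*7)*a)+((z*7)*(x*2)))): (((z*7)*a)+((z*7)*(x*2))) -> ((z*7)*(a+(x*2)))
Apply DISTRIBUTE at root (target: ((z*7)*(a+(x*2)))): ((z*7)*(a+(x*2))) -> (((z*7)*a)+((z*7)*(x*2)))

Answer: (((z*7)*a)+((z*7)*(x*2)))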